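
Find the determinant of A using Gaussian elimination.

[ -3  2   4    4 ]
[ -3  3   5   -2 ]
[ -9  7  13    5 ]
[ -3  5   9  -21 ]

det(A) = -6

Forward elimination:
R2 <- R2 - (1)*R1:  [  0   1   1  -6 ]
R3 <- R3 - (3)*R1:  [  0   1   1  -7 ]
R4 <- R4 - (1)*R1:  [   0    3    5  -25 ]
R3 <- R3 - (1)*R2:  [  0   0   0  -1 ]
R4 <- R4 - (3)*R2:  [  0   0   2  -7 ]
R3 <-> R4   (pivot in column 3 was zero)
[ -3  2  4   4 ]
[  0  1  1  -6 ]
[  0  0  2  -7 ]
[  0  0  0  -1 ]
Upper-triangular form:
[ -3  2  4   4 ]
[  0  1  1  -6 ]
[  0  0  2  -7 ]
[  0  0  0  -1 ]
det(A) = (-1)^1 * (-3) * (1) * (2) * (-1) = -6  (1 row swap -> sign -1)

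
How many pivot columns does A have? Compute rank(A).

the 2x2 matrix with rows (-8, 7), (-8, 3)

rank(A) = 2

Row reduction:
R2 <- R2 - (1)*R1:  [  0  -4 ]
Row echelon form:
[ -8   7 ]
[  0  -4 ]
Nonzero rows / pivot columns: 2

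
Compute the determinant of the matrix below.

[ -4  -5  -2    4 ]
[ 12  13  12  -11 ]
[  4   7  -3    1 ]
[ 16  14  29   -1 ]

det(A) = -48

Forward elimination:
R2 <- R2 - (-3)*R1:  [  0  -2   6   1 ]
R3 <- R3 - (-1)*R1:  [  0   2  -5   5 ]
R4 <- R4 - (-4)*R1:  [  0  -6  21  15 ]
R3 <- R3 - (-1)*R2:  [ 0  0  1  6 ]
R4 <- R4 - (3)*R2:  [  0   0   3  12 ]
R4 <- R4 - (3)*R3:  [  0   0   0  -6 ]
Upper-triangular form:
[ -4  -5  -2   4 ]
[  0  -2   6   1 ]
[  0   0   1   6 ]
[  0   0   0  -6 ]
det(A) = (-1)^0 * (-4) * (-2) * (1) * (-6) = -48  (0 row swaps -> sign +1)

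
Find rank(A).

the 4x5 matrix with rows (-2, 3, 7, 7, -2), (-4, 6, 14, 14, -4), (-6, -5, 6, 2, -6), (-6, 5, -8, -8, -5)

rank(A) = 3

Row reduction:
R2 <- R2 - (2)*R1:  [ 0  0  0  0  0 ]
R3 <- R3 - (3)*R1:  [   0  -14  -15  -19    0 ]
R4 <- R4 - (3)*R1:  [   0   -4  -29  -29    1 ]
R2 <-> R3   (pivot in column 2 was zero)
[ -2    3    7    7  -2 ]
[  0  -14  -15  -19   0 ]
[  0    0    0    0   0 ]
[  0   -4  -29  -29   1 ]
R4 <- R4 - (2/7)*R2:  [      0       0  -173/7  -165/7       1 ]
R3 <-> R4   (pivot in column 3 was zero)
[ -2    3       7       7  -2 ]
[  0  -14     -15     -19   0 ]
[  0    0  -173/7  -165/7   1 ]
[  0    0       0       0   0 ]
Row echelon form:
[ -2    3       7       7  -2 ]
[  0  -14     -15     -19   0 ]
[  0    0  -173/7  -165/7   1 ]
[  0    0       0       0   0 ]
Nonzero rows / pivot columns: 3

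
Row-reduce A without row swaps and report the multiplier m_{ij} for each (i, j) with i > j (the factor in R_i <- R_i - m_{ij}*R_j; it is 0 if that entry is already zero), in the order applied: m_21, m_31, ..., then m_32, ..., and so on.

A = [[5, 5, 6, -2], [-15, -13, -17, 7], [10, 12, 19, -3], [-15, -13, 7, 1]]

multipliers: -3, 2, -3, 1, 1, 4

Forward elimination:
R2 <- R2 - (-3)*R1:  [ 0  2  1  1 ]
R3 <- R3 - (2)*R1:  [ 0  2  7  1 ]
R4 <- R4 - (-3)*R1:  [  0   2  25  -5 ]
R3 <- R3 - (1)*R2:  [ 0  0  6  0 ]
R4 <- R4 - (1)*R2:  [  0   0  24  -6 ]
R4 <- R4 - (4)*R3:  [  0   0   0  -6 ]
Multipliers (in order of application): m_{21} = -3, m_{31} = 2, m_{41} = -3, m_{32} = 1, m_{42} = 1, m_{43} = 4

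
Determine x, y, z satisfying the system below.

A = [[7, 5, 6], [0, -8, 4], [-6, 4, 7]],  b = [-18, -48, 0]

(-2, 4, -4)

Forward elimination on [A|b]:
R3 <- R3 - (-6/7)*R1:  [      0    58/7    85/7  -108/7 ]
R3 <- R3 - (-29/28)*R2:  [      0       0   114/7  -456/7 ]
Row echelon form:
[ 7   5      6  |     -18 ]
[ 0  -8      4  |     -48 ]
[ 0   0  114/7  |  -456/7 ]
Back-substitution:
z = (-456/7) / (114/7) = -4
y = (-48 - (4)*(-4)) / -8 = 4
x = (-18 - (5)*(4) - (6)*(-4)) / 7 = -2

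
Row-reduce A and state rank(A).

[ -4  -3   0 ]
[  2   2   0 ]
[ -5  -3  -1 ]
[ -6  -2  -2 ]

Row reduction:
R2 <- R2 - (-1/2)*R1:  [   0  1/2    0 ]
R3 <- R3 - (5/4)*R1:  [   0  3/4   -1 ]
R4 <- R4 - (3/2)*R1:  [   0  5/2   -2 ]
R3 <- R3 - (3/2)*R2:  [  0   0  -1 ]
R4 <- R4 - (5)*R2:  [  0   0  -2 ]
R4 <- R4 - (2)*R3:  [ 0  0  0 ]
Row echelon form:
[ -4   -3   0 ]
[  0  1/2   0 ]
[  0    0  -1 ]
[  0    0   0 ]
Nonzero rows / pivot columns: 3

rank(A) = 3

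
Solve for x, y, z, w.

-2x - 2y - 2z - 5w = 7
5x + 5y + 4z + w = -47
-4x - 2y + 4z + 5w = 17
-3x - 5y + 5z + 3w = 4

(-5, -1, -5, 3)

Forward elimination on [A|b]:
R2 <- R2 - (-5/2)*R1:  [     0      0     -1  -23/2  -59/2 ]
R3 <- R3 - (2)*R1:  [  0   2   8  15   3 ]
R4 <- R4 - (3/2)*R1:  [     0     -2      8   21/2  -13/2 ]
R2 <-> R3   (pivot in column 2 was zero)
[ -2  -2  -2     -5      7 ]
[  0   2   8     15      3 ]
[  0   0  -1  -23/2  -59/2 ]
[  0  -2   8   21/2  -13/2 ]
R4 <- R4 - (-1)*R2:  [    0     0    16  51/2  -7/2 ]
R4 <- R4 - (-16)*R3:  [      0       0       0  -317/2  -951/2 ]
Row echelon form:
[ -2  -2  -2      -5  |       7 ]
[  0   2   8      15  |       3 ]
[  0   0  -1   -23/2  |   -59/2 ]
[  0   0   0  -317/2  |  -951/2 ]
Back-substitution:
w = (-951/2) / (-317/2) = 3
z = (-59/2 - (-23/2)*(3)) / -1 = -5
y = (3 - (8)*(-5) - (15)*(3)) / 2 = -1
x = (7 - (-2)*(-1) - (-2)*(-5) - (-5)*(3)) / -2 = -5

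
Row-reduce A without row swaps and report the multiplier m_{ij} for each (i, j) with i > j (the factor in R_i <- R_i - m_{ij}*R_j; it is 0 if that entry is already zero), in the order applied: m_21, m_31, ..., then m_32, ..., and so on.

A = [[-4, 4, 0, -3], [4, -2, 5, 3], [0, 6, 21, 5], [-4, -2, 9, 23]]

multipliers: -1, 0, 1, 3, -3, 4

Forward elimination:
R2 <- R2 - (-1)*R1:  [ 0  2  5  0 ]
R3: entry in column 1 is already 0 -> m_{31} = 0 (no row operation needed)
R4 <- R4 - (1)*R1:  [  0  -6   9  26 ]
R3 <- R3 - (3)*R2:  [ 0  0  6  5 ]
R4 <- R4 - (-3)*R2:  [  0   0  24  26 ]
R4 <- R4 - (4)*R3:  [ 0  0  0  6 ]
Multipliers (in order of application): m_{21} = -1, m_{31} = 0, m_{41} = 1, m_{32} = 3, m_{42} = -3, m_{43} = 4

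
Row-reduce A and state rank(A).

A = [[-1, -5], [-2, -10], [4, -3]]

Row reduction:
R2 <- R2 - (2)*R1:  [ 0  0 ]
R3 <- R3 - (-4)*R1:  [   0  -23 ]
R2 <-> R3   (pivot in column 2 was zero)
[ -1   -5 ]
[  0  -23 ]
[  0    0 ]
Row echelon form:
[ -1   -5 ]
[  0  -23 ]
[  0    0 ]
Nonzero rows / pivot columns: 2

rank(A) = 2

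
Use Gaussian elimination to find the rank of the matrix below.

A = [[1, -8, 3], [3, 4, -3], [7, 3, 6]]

rank(A) = 3

Row reduction:
R2 <- R2 - (3)*R1:  [   0   28  -12 ]
R3 <- R3 - (7)*R1:  [   0   59  -15 ]
R3 <- R3 - (59/28)*R2:  [    0     0  72/7 ]
Row echelon form:
[ 1  -8     3 ]
[ 0  28   -12 ]
[ 0   0  72/7 ]
Nonzero rows / pivot columns: 3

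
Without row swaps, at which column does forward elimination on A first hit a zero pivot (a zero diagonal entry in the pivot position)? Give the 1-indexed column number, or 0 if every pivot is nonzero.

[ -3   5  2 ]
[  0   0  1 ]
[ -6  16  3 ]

first zero-pivot column = 2

Naive forward elimination:
R3 <- R3 - (2)*R1:  [  0   6  -1 ]
Matrix at this point:
[ -3  5   2 ]
[  0  0   1 ]
[  0  6  -1 ]
Pivot entry (2,2) is zero but row 3 has 6 in column 2 -> naive elimination stops; a row interchange (e.g. R2 <-> R3) would be required here.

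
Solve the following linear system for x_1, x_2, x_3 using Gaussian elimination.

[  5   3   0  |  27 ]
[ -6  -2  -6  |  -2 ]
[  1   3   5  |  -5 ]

Forward elimination on [A|b]:
R2 <- R2 - (-6/5)*R1:  [     0    8/5     -6  152/5 ]
R3 <- R3 - (1/5)*R1:  [     0   12/5      5  -52/5 ]
R3 <- R3 - (3/2)*R2:  [   0    0   14  -56 ]
Row echelon form:
[ 5    3   0  |     27 ]
[ 0  8/5  -6  |  152/5 ]
[ 0    0  14  |    -56 ]
Back-substitution:
x_3 = (-56) / 14 = -4
x_2 = (152/5 - (-6)*(-4)) / (8/5) = 4
x_1 = (27 - (3)*(4)) / 5 = 3

(3, 4, -4)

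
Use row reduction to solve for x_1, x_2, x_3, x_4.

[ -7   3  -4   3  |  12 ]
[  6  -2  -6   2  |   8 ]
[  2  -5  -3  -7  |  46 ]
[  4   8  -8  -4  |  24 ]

Forward elimination on [A|b]:
R2 <- R2 - (-6/7)*R1:  [     0    4/7  -66/7   32/7  128/7 ]
R3 <- R3 - (-2/7)*R1:  [     0  -29/7  -29/7  -43/7  346/7 ]
R4 <- R4 - (-4/7)*R1:  [     0   68/7  -72/7  -16/7  216/7 ]
R3 <- R3 - (-29/4)*R2:  [      0       0  -145/2      27     182 ]
R4 <- R4 - (17)*R2:  [    0     0   150   -80  -280 ]
R4 <- R4 - (-60/29)*R3:  [       0        0        0  -700/29  2800/29 ]
Row echelon form:
[ -7    3      -4        3  |       12 ]
[  0  4/7   -66/7     32/7  |    128/7 ]
[  0    0  -145/2       27  |      182 ]
[  0    0       0  -700/29  |  2800/29 ]
Back-substitution:
x_4 = (2800/29) / (-700/29) = -4
x_3 = (182 - (27)*(-4)) / (-145/2) = -4
x_2 = (128/7 - (-66/7)*(-4) - (32/7)*(-4)) / (4/7) = -2
x_1 = (12 - (3)*(-2) - (-4)*(-4) - (3)*(-4)) / -7 = -2

(-2, -2, -4, -4)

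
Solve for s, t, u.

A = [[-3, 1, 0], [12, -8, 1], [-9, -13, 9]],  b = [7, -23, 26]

Forward elimination on [A|b]:
R2 <- R2 - (-4)*R1:  [  0  -4   1   5 ]
R3 <- R3 - (3)*R1:  [   0  -16    9    5 ]
R3 <- R3 - (4)*R2:  [   0    0    5  -15 ]
Row echelon form:
[ -3   1  0  |    7 ]
[  0  -4  1  |    5 ]
[  0   0  5  |  -15 ]
Back-substitution:
u = (-15) / 5 = -3
t = (5 - (1)*(-3)) / -4 = -2
s = (7 - (1)*(-2)) / -3 = -3

(-3, -2, -3)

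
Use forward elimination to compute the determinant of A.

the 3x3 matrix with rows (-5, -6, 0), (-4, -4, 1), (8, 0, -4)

det(A) = -32

Forward elimination:
R2 <- R2 - (4/5)*R1:  [   0  4/5    1 ]
R3 <- R3 - (-8/5)*R1:  [     0  -48/5     -4 ]
R3 <- R3 - (-12)*R2:  [ 0  0  8 ]
Upper-triangular form:
[ -5   -6  0 ]
[  0  4/5  1 ]
[  0    0  8 ]
det(A) = (-1)^0 * (-5) * (4/5) * (8) = -32  (0 row swaps -> sign +1)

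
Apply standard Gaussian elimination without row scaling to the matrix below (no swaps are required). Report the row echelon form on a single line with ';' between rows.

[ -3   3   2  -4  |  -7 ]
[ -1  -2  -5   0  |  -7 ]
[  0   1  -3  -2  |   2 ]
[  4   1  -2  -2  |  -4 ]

Forward elimination:
R2 <- R2 - (1/3)*R1:  [     0     -3  -17/3    4/3  -14/3 ]
R4 <- R4 - (-4/3)*R1:  [     0      5    2/3  -22/3  -40/3 ]
R3 <- R3 - (-1/3)*R2:  [     0      0  -44/9  -14/9    4/9 ]
R4 <- R4 - (-5/3)*R2:  [      0       0   -79/9   -46/9  -190/9 ]
R4 <- R4 - (79/44)*R3:  [       0        0        0   -51/22  -241/11 ]
Row echelon form:
[ -3   3      2      -4  |       -7 ]
[  0  -3  -17/3     4/3  |    -14/3 ]
[  0   0  -44/9   -14/9  |      4/9 ]
[  0   0      0  -51/22  |  -241/11 ]

REF = [-3 3 2 -4 -7; 0 -3 -17/3 4/3 -14/3; 0 0 -44/9 -14/9 4/9; 0 0 0 -51/22 -241/11]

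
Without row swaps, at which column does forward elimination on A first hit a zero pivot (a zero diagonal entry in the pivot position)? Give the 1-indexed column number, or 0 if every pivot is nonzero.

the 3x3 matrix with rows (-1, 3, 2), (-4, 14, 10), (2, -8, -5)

first zero-pivot column = 0

Naive forward elimination:
R2 <- R2 - (4)*R1:  [ 0  2  2 ]
R3 <- R3 - (-2)*R1:  [  0  -2  -1 ]
R3 <- R3 - (-1)*R2:  [ 0  0  1 ]
All pivots nonzero; naive elimination completes without hitting a zero pivot.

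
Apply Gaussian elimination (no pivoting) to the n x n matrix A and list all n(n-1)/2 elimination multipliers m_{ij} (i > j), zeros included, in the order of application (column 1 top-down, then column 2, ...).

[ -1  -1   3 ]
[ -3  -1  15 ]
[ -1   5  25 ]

multipliers: 3, 1, 3

Forward elimination:
R2 <- R2 - (3)*R1:  [ 0  2  6 ]
R3 <- R3 - (1)*R1:  [  0   6  22 ]
R3 <- R3 - (3)*R2:  [ 0  0  4 ]
Multipliers (in order of application): m_{21} = 3, m_{31} = 1, m_{32} = 3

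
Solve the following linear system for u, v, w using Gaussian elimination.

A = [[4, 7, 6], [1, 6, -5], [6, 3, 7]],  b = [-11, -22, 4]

(1, -3, 1)

Forward elimination on [A|b]:
R2 <- R2 - (1/4)*R1:  [     0   17/4  -13/2  -77/4 ]
R3 <- R3 - (3/2)*R1:  [     0  -15/2     -2   41/2 ]
R3 <- R3 - (-30/17)*R2:  [       0        0  -229/17  -229/17 ]
Row echelon form:
[ 4     7        6  |      -11 ]
[ 0  17/4    -13/2  |    -77/4 ]
[ 0     0  -229/17  |  -229/17 ]
Back-substitution:
w = (-229/17) / (-229/17) = 1
v = (-77/4 - (-13/2)*(1)) / (17/4) = -3
u = (-11 - (7)*(-3) - (6)*(1)) / 4 = 1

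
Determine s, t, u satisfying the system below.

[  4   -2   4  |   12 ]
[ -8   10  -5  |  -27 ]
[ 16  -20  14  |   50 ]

(4, 0, -1)

Forward elimination on [A|b]:
R2 <- R2 - (-2)*R1:  [  0   6   3  -3 ]
R3 <- R3 - (4)*R1:  [   0  -12   -2    2 ]
R3 <- R3 - (-2)*R2:  [  0   0   4  -4 ]
Row echelon form:
[ 4  -2  4  |  12 ]
[ 0   6  3  |  -3 ]
[ 0   0  4  |  -4 ]
Back-substitution:
u = (-4) / 4 = -1
t = (-3 - (3)*(-1)) / 6 = 0
s = (12 - (-2)*(0) - (4)*(-1)) / 4 = 4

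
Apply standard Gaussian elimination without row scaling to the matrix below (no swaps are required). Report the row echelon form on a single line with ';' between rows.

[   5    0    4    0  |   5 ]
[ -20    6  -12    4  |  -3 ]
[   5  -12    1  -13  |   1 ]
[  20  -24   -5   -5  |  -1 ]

Forward elimination:
R2 <- R2 - (-4)*R1:  [  0   6   4   4  17 ]
R3 <- R3 - (1)*R1:  [   0  -12   -3  -13   -4 ]
R4 <- R4 - (4)*R1:  [   0  -24  -21   -5  -21 ]
R3 <- R3 - (-2)*R2:  [  0   0   5  -5  30 ]
R4 <- R4 - (-4)*R2:  [  0   0  -5  11  47 ]
R4 <- R4 - (-1)*R3:  [  0   0   0   6  77 ]
Row echelon form:
[ 5  0  4   0  |   5 ]
[ 0  6  4   4  |  17 ]
[ 0  0  5  -5  |  30 ]
[ 0  0  0   6  |  77 ]

REF = [5 0 4 0 5; 0 6 4 4 17; 0 0 5 -5 30; 0 0 0 6 77]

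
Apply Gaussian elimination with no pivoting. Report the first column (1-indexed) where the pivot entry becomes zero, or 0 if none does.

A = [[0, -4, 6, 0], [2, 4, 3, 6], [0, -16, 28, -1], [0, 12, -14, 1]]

first zero-pivot column = 1

Naive forward elimination:
Pivot entry (1,1) is zero but row 2 has 2 in column 1 -> naive elimination stops; a row interchange (e.g. R1 <-> R2) would be required here.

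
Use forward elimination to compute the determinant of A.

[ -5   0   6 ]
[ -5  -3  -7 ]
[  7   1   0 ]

det(A) = 61

Forward elimination:
R2 <- R2 - (1)*R1:  [   0   -3  -13 ]
R3 <- R3 - (-7/5)*R1:  [    0     1  42/5 ]
R3 <- R3 - (-1/3)*R2:  [     0      0  61/15 ]
Upper-triangular form:
[ -5   0      6 ]
[  0  -3    -13 ]
[  0   0  61/15 ]
det(A) = (-1)^0 * (-5) * (-3) * (61/15) = 61  (0 row swaps -> sign +1)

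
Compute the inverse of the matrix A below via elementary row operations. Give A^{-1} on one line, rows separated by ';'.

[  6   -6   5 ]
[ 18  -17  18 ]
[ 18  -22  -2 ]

inverse = [-43/3 61/15 23/30; -12 17/5 3/5; 3 -4/5 -1/5]

Gauss-Jordan on [A | I]:
R1 <- (1/6)*R1:  [   1   -1  5/6  |  1/6    0    0 ]
R2 <- R2 - (18)*R1:  [  0   1   3  |  -3   1   0 ]
R3 <- R3 - (18)*R1:  [   0   -4  -17  |   -3    0    1 ]
R1 <- R1 - (-1)*R2:  [     1      0   23/6  |  -17/6      1      0 ]
R3 <- R3 - (-4)*R2:  [   0    0   -5  |  -15    4    1 ]
R3 <- (1/-5)*R3:  [    0     0     1  |     3  -4/5  -1/5 ]
R1 <- R1 - (23/6)*R3:  [     1      0      0  |  -43/3  61/15  23/30 ]
R2 <- R2 - (3)*R3:  [    0     1     0  |   -12  17/5   3/5 ]
Right block of [I | A^{-1}] is the inverse:
[ -43/3  61/15  23/30 ]
[   -12   17/5    3/5 ]
[     3   -4/5   -1/5 ]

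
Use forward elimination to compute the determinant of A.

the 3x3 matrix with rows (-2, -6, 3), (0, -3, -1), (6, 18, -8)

Forward elimination:
R3 <- R3 - (-3)*R1:  [ 0  0  1 ]
Upper-triangular form:
[ -2  -6   3 ]
[  0  -3  -1 ]
[  0   0   1 ]
det(A) = (-1)^0 * (-2) * (-3) * (1) = 6  (0 row swaps -> sign +1)

det(A) = 6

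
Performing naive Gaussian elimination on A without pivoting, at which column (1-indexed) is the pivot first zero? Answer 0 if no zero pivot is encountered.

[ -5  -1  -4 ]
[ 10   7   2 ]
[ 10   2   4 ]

Naive forward elimination:
R2 <- R2 - (-2)*R1:  [  0   5  -6 ]
R3 <- R3 - (-2)*R1:  [  0   0  -4 ]
All pivots nonzero; naive elimination completes without hitting a zero pivot.

first zero-pivot column = 0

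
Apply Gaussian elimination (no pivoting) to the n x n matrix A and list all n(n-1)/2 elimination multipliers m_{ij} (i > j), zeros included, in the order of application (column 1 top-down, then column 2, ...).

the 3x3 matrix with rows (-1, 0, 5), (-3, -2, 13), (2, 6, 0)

Forward elimination:
R2 <- R2 - (3)*R1:  [  0  -2  -2 ]
R3 <- R3 - (-2)*R1:  [  0   6  10 ]
R3 <- R3 - (-3)*R2:  [ 0  0  4 ]
Multipliers (in order of application): m_{21} = 3, m_{31} = -2, m_{32} = -3

multipliers: 3, -2, -3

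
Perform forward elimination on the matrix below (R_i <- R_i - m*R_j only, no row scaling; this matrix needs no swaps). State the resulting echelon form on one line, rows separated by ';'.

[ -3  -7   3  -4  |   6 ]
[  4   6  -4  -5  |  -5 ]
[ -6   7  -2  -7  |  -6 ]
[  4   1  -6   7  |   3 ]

REF = [-3 -7 3 -4 6; 0 -10/3 0 -31/3 3; 0 0 -8 -641/10 9/10; 0 0 0 1741/40 131/40]

Forward elimination:
R2 <- R2 - (-4/3)*R1:  [     0  -10/3      0  -31/3      3 ]
R3 <- R3 - (2)*R1:  [   0   21   -8    1  -18 ]
R4 <- R4 - (-4/3)*R1:  [     0  -25/3     -2    5/3     11 ]
R3 <- R3 - (-63/10)*R2:  [       0        0       -8  -641/10     9/10 ]
R4 <- R4 - (5/2)*R2:  [    0     0    -2  55/2   7/2 ]
R4 <- R4 - (1/4)*R3:  [       0        0        0  1741/40   131/40 ]
Row echelon form:
[ -3     -7   3       -4  |       6 ]
[  0  -10/3   0    -31/3  |       3 ]
[  0      0  -8  -641/10  |    9/10 ]
[  0      0   0  1741/40  |  131/40 ]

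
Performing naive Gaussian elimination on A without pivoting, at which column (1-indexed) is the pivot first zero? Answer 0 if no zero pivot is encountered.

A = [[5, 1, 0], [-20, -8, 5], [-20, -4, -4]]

Naive forward elimination:
R2 <- R2 - (-4)*R1:  [  0  -4   5 ]
R3 <- R3 - (-4)*R1:  [  0   0  -4 ]
All pivots nonzero; naive elimination completes without hitting a zero pivot.

first zero-pivot column = 0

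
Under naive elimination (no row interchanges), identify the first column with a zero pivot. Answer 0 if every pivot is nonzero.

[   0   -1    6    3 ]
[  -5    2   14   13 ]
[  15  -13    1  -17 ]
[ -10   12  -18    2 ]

first zero-pivot column = 1

Naive forward elimination:
Pivot entry (1,1) is zero but row 2 has -5 in column 1 -> naive elimination stops; a row interchange (e.g. R1 <-> R2) would be required here.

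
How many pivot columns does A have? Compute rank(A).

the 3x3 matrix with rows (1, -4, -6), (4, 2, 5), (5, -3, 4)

rank(A) = 3

Row reduction:
R2 <- R2 - (4)*R1:  [  0  18  29 ]
R3 <- R3 - (5)*R1:  [  0  17  34 ]
R3 <- R3 - (17/18)*R2:  [      0       0  119/18 ]
Row echelon form:
[ 1  -4      -6 ]
[ 0  18      29 ]
[ 0   0  119/18 ]
Nonzero rows / pivot columns: 3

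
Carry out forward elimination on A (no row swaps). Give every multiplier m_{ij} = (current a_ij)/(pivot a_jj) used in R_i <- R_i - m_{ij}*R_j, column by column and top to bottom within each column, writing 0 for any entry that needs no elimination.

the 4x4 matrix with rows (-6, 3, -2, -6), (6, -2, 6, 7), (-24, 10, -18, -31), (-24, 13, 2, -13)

Forward elimination:
R2 <- R2 - (-1)*R1:  [ 0  1  4  1 ]
R3 <- R3 - (4)*R1:  [   0   -2  -10   -7 ]
R4 <- R4 - (4)*R1:  [  0   1  10  11 ]
R3 <- R3 - (-2)*R2:  [  0   0  -2  -5 ]
R4 <- R4 - (1)*R2:  [  0   0   6  10 ]
R4 <- R4 - (-3)*R3:  [  0   0   0  -5 ]
Multipliers (in order of application): m_{21} = -1, m_{31} = 4, m_{41} = 4, m_{32} = -2, m_{42} = 1, m_{43} = -3

multipliers: -1, 4, 4, -2, 1, -3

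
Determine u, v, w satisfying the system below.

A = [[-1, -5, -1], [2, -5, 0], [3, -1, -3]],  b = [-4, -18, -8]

Forward elimination on [A|b]:
R2 <- R2 - (-2)*R1:  [   0  -15   -2  -26 ]
R3 <- R3 - (-3)*R1:  [   0  -16   -6  -20 ]
R3 <- R3 - (16/15)*R2:  [      0       0  -58/15  116/15 ]
Row echelon form:
[ -1   -5      -1  |      -4 ]
[  0  -15      -2  |     -26 ]
[  0    0  -58/15  |  116/15 ]
Back-substitution:
w = (116/15) / (-58/15) = -2
v = (-26 - (-2)*(-2)) / -15 = 2
u = (-4 - (-5)*(2) - (-1)*(-2)) / -1 = -4

(-4, 2, -2)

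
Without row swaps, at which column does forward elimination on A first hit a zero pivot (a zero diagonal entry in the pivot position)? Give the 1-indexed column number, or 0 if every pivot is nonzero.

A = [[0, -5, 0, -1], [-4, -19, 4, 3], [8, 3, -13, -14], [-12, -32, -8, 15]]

first zero-pivot column = 1

Naive forward elimination:
Pivot entry (1,1) is zero but row 2 has -4 in column 1 -> naive elimination stops; a row interchange (e.g. R1 <-> R2) would be required here.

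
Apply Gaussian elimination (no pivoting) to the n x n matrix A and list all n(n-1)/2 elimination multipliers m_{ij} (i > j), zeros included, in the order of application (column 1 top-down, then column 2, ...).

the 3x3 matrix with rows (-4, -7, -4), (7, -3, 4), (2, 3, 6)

Forward elimination:
R2 <- R2 - (-7/4)*R1:  [     0  -61/4     -3 ]
R3 <- R3 - (-1/2)*R1:  [    0  -1/2     4 ]
R3 <- R3 - (2/61)*R2:  [      0       0  250/61 ]
Multipliers (in order of application): m_{21} = -7/4, m_{31} = -1/2, m_{32} = 2/61

multipliers: -7/4, -1/2, 2/61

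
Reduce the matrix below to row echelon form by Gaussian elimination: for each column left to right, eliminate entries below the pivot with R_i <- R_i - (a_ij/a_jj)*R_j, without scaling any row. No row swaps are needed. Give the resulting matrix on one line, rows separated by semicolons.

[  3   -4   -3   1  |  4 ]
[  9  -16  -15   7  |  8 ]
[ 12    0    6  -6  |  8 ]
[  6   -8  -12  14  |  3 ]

REF = [3 -4 -3 1 4; 0 -4 -6 4 -4; 0 0 -6 6 -24; 0 0 0 6 19]

Forward elimination:
R2 <- R2 - (3)*R1:  [  0  -4  -6   4  -4 ]
R3 <- R3 - (4)*R1:  [   0   16   18  -10   -8 ]
R4 <- R4 - (2)*R1:  [  0   0  -6  12  -5 ]
R3 <- R3 - (-4)*R2:  [   0    0   -6    6  -24 ]
R4 <- R4 - (1)*R3:  [  0   0   0   6  19 ]
Row echelon form:
[ 3  -4  -3  1  |    4 ]
[ 0  -4  -6  4  |   -4 ]
[ 0   0  -6  6  |  -24 ]
[ 0   0   0  6  |   19 ]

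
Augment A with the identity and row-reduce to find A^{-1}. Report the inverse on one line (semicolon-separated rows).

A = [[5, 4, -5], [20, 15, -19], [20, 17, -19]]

Gauss-Jordan on [A | I]:
R1 <- (1/5)*R1:  [   1  4/5   -1  |  1/5    0    0 ]
R2 <- R2 - (20)*R1:  [  0  -1   1  |  -4   1   0 ]
R3 <- R3 - (20)*R1:  [  0   1   1  |  -4   0   1 ]
R2 <- (1/-1)*R2:  [  0   1  -1  |   4  -1   0 ]
R1 <- R1 - (4/5)*R2:  [    1     0  -1/5  |    -3   4/5     0 ]
R3 <- R3 - (1)*R2:  [  0   0   2  |  -8   1   1 ]
R3 <- (1/2)*R3:  [   0    0    1  |   -4  1/2  1/2 ]
R1 <- R1 - (-1/5)*R3:  [     1      0      0  |  -19/5   9/10   1/10 ]
R2 <- R2 - (-1)*R3:  [    0     1     0  |     0  -1/2   1/2 ]
Right block of [I | A^{-1}] is the inverse:
[ -19/5  9/10  1/10 ]
[     0  -1/2   1/2 ]
[    -4   1/2   1/2 ]

inverse = [-19/5 9/10 1/10; 0 -1/2 1/2; -4 1/2 1/2]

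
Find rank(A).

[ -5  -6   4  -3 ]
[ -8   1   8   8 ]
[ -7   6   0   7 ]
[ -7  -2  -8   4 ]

rank(A) = 4

Row reduction:
R2 <- R2 - (8/5)*R1:  [    0  53/5   8/5  64/5 ]
R3 <- R3 - (7/5)*R1:  [     0   72/5  -28/5   56/5 ]
R4 <- R4 - (7/5)*R1:  [     0   32/5  -68/5   41/5 ]
R3 <- R3 - (72/53)*R2:  [       0        0  -412/53  -328/53 ]
R4 <- R4 - (32/53)*R2:  [       0        0  -772/53    25/53 ]
R4 <- R4 - (193/103)*R3:  [        0         0         0  1243/103 ]
Row echelon form:
[ -5    -6        4        -3 ]
[  0  53/5      8/5      64/5 ]
[  0     0  -412/53   -328/53 ]
[  0     0        0  1243/103 ]
Nonzero rows / pivot columns: 4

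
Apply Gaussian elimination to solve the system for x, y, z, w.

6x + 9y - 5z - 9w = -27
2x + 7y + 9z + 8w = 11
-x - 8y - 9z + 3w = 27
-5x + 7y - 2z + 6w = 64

(-4, 2, -3, 4)

Forward elimination on [A|b]:
R2 <- R2 - (1/3)*R1:  [    0     4  32/3    11    20 ]
R3 <- R3 - (-1/6)*R1:  [     0  -13/2  -59/6    3/2   45/2 ]
R4 <- R4 - (-5/6)*R1:  [     0   29/2  -37/6   -3/2   83/2 ]
R3 <- R3 - (-13/8)*R2:  [     0      0   15/2  155/8     55 ]
R4 <- R4 - (29/8)*R2:  [      0       0  -269/6  -331/8     -31 ]
R4 <- R4 - (-269/45)*R3:  [      0       0       0   670/9  2680/9 ]
Row echelon form:
[ 6  9    -5     -9  |     -27 ]
[ 0  4  32/3     11  |      20 ]
[ 0  0  15/2  155/8  |      55 ]
[ 0  0     0  670/9  |  2680/9 ]
Back-substitution:
w = (2680/9) / (670/9) = 4
z = (55 - (155/8)*(4)) / (15/2) = -3
y = (20 - (32/3)*(-3) - (11)*(4)) / 4 = 2
x = (-27 - (9)*(2) - (-5)*(-3) - (-9)*(4)) / 6 = -4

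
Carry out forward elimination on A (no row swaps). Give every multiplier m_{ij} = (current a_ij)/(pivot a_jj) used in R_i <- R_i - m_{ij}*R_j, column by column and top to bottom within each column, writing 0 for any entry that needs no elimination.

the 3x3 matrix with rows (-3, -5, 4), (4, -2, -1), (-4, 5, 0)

multipliers: -4/3, 4/3, -35/26

Forward elimination:
R2 <- R2 - (-4/3)*R1:  [     0  -26/3   13/3 ]
R3 <- R3 - (4/3)*R1:  [     0   35/3  -16/3 ]
R3 <- R3 - (-35/26)*R2:  [   0    0  1/2 ]
Multipliers (in order of application): m_{21} = -4/3, m_{31} = 4/3, m_{32} = -35/26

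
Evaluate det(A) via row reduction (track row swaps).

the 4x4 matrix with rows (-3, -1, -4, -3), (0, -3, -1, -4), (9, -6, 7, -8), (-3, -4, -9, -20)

Forward elimination:
R3 <- R3 - (-3)*R1:  [   0   -9   -5  -17 ]
R4 <- R4 - (1)*R1:  [   0   -3   -5  -17 ]
R3 <- R3 - (3)*R2:  [  0   0  -2  -5 ]
R4 <- R4 - (1)*R2:  [   0    0   -4  -13 ]
R4 <- R4 - (2)*R3:  [  0   0   0  -3 ]
Upper-triangular form:
[ -3  -1  -4  -3 ]
[  0  -3  -1  -4 ]
[  0   0  -2  -5 ]
[  0   0   0  -3 ]
det(A) = (-1)^0 * (-3) * (-3) * (-2) * (-3) = 54  (0 row swaps -> sign +1)

det(A) = 54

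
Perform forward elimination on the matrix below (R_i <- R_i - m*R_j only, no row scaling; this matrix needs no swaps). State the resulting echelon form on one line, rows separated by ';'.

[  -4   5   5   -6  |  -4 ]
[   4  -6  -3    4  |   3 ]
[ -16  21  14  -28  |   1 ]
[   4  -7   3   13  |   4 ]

Forward elimination:
R2 <- R2 - (-1)*R1:  [  0  -1   2  -2  -1 ]
R3 <- R3 - (4)*R1:  [  0   1  -6  -4  17 ]
R4 <- R4 - (-1)*R1:  [  0  -2   8   7   0 ]
R3 <- R3 - (-1)*R2:  [  0   0  -4  -6  16 ]
R4 <- R4 - (2)*R2:  [  0   0   4  11   2 ]
R4 <- R4 - (-1)*R3:  [  0   0   0   5  18 ]
Row echelon form:
[ -4   5   5  -6  |  -4 ]
[  0  -1   2  -2  |  -1 ]
[  0   0  -4  -6  |  16 ]
[  0   0   0   5  |  18 ]

REF = [-4 5 5 -6 -4; 0 -1 2 -2 -1; 0 0 -4 -6 16; 0 0 0 5 18]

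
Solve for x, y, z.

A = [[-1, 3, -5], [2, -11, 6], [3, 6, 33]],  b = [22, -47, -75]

Forward elimination on [A|b]:
R2 <- R2 - (-2)*R1:  [  0  -5  -4  -3 ]
R3 <- R3 - (-3)*R1:  [  0  15  18  -9 ]
R3 <- R3 - (-3)*R2:  [   0    0    6  -18 ]
Row echelon form:
[ -1   3  -5  |   22 ]
[  0  -5  -4  |   -3 ]
[  0   0   6  |  -18 ]
Back-substitution:
z = (-18) / 6 = -3
y = (-3 - (-4)*(-3)) / -5 = 3
x = (22 - (3)*(3) - (-5)*(-3)) / -1 = 2

(2, 3, -3)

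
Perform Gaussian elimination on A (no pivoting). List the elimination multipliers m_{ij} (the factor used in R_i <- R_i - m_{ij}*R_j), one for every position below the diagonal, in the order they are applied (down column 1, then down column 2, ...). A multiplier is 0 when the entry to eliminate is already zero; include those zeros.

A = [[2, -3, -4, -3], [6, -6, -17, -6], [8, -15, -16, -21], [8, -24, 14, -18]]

Forward elimination:
R2 <- R2 - (3)*R1:  [  0   3  -5   3 ]
R3 <- R3 - (4)*R1:  [  0  -3   0  -9 ]
R4 <- R4 - (4)*R1:  [   0  -12   30   -6 ]
R3 <- R3 - (-1)*R2:  [  0   0  -5  -6 ]
R4 <- R4 - (-4)*R2:  [  0   0  10   6 ]
R4 <- R4 - (-2)*R3:  [  0   0   0  -6 ]
Multipliers (in order of application): m_{21} = 3, m_{31} = 4, m_{41} = 4, m_{32} = -1, m_{42} = -4, m_{43} = -2

multipliers: 3, 4, 4, -1, -4, -2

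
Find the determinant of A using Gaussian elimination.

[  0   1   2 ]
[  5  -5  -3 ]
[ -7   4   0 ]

det(A) = -9

Forward elimination:
R1 <-> R2   (pivot in column 1 was zero)
[  5  -5  -3 ]
[  0   1   2 ]
[ -7   4   0 ]
R3 <- R3 - (-7/5)*R1:  [     0     -3  -21/5 ]
R3 <- R3 - (-3)*R2:  [   0    0  9/5 ]
Upper-triangular form:
[ 5  -5   -3 ]
[ 0   1    2 ]
[ 0   0  9/5 ]
det(A) = (-1)^1 * (5) * (1) * (9/5) = -9  (1 row swap -> sign -1)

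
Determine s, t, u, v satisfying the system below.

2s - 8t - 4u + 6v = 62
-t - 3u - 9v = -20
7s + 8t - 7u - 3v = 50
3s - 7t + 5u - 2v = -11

Forward elimination on [A|b]:
R3 <- R3 - (7/2)*R1:  [    0    36     7   -24  -167 ]
R4 <- R4 - (3/2)*R1:  [    0     5    11   -11  -104 ]
R3 <- R3 - (-36)*R2:  [    0     0  -101  -348  -887 ]
R4 <- R4 - (-5)*R2:  [    0     0    -4   -56  -204 ]
R4 <- R4 - (4/101)*R3:  [          0           0           0   -4264/101  -17056/101 ]
Row echelon form:
[ 2  -8    -4          6  |          62 ]
[ 0  -1    -3         -9  |         -20 ]
[ 0   0  -101       -348  |        -887 ]
[ 0   0     0  -4264/101  |  -17056/101 ]
Back-substitution:
v = (-17056/101) / (-4264/101) = 4
u = (-887 - (-348)*(4)) / -101 = -5
t = (-20 - (-3)*(-5) - (-9)*(4)) / -1 = -1
s = (62 - (-8)*(-1) - (-4)*(-5) - (6)*(4)) / 2 = 5

(5, -1, -5, 4)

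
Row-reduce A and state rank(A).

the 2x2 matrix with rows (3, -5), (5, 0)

rank(A) = 2

Row reduction:
R2 <- R2 - (5/3)*R1:  [    0  25/3 ]
Row echelon form:
[ 3    -5 ]
[ 0  25/3 ]
Nonzero rows / pivot columns: 2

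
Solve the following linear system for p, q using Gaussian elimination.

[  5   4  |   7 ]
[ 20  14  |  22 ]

(-1, 3)

Forward elimination on [A|b]:
R2 <- R2 - (4)*R1:  [  0  -2  -6 ]
Row echelon form:
[ 5   4  |   7 ]
[ 0  -2  |  -6 ]
Back-substitution:
q = (-6) / -2 = 3
p = (7 - (4)*(3)) / 5 = -1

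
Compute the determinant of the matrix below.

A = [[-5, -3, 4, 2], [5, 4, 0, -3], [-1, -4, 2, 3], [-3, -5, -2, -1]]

Forward elimination:
R2 <- R2 - (-1)*R1:  [  0   1   4  -1 ]
R3 <- R3 - (1/5)*R1:  [     0  -17/5    6/5   13/5 ]
R4 <- R4 - (3/5)*R1:  [     0  -16/5  -22/5  -11/5 ]
R3 <- R3 - (-17/5)*R2:  [    0     0  74/5  -4/5 ]
R4 <- R4 - (-16/5)*R2:  [     0      0   42/5  -27/5 ]
R4 <- R4 - (21/37)*R3:  [       0        0        0  -183/37 ]
Upper-triangular form:
[ -5  -3     4        2 ]
[  0   1     4       -1 ]
[  0   0  74/5     -4/5 ]
[  0   0     0  -183/37 ]
det(A) = (-1)^0 * (-5) * (1) * (74/5) * (-183/37) = 366  (0 row swaps -> sign +1)

det(A) = 366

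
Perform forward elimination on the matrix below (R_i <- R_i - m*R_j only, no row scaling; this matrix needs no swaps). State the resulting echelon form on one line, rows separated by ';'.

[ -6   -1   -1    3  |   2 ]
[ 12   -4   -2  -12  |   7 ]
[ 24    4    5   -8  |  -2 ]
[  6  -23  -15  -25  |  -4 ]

REF = [-6 -1 -1 3 2; 0 -6 -4 -6 11; 0 0 1 4 6; 0 0 0 2 -46]

Forward elimination:
R2 <- R2 - (-2)*R1:  [  0  -6  -4  -6  11 ]
R3 <- R3 - (-4)*R1:  [ 0  0  1  4  6 ]
R4 <- R4 - (-1)*R1:  [   0  -24  -16  -22   -2 ]
R4 <- R4 - (4)*R2:  [   0    0    0    2  -46 ]
Row echelon form:
[ -6  -1  -1   3  |    2 ]
[  0  -6  -4  -6  |   11 ]
[  0   0   1   4  |    6 ]
[  0   0   0   2  |  -46 ]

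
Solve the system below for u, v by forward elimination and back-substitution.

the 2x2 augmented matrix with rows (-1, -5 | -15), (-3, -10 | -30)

Forward elimination on [A|b]:
R2 <- R2 - (3)*R1:  [  0   5  15 ]
Row echelon form:
[ -1  -5  |  -15 ]
[  0   5  |   15 ]
Back-substitution:
v = (15) / 5 = 3
u = (-15 - (-5)*(3)) / -1 = 0

(0, 3)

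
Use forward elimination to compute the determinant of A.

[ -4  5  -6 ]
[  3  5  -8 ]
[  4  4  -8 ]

det(A) = 40

Forward elimination:
R2 <- R2 - (-3/4)*R1:  [     0   35/4  -25/2 ]
R3 <- R3 - (-1)*R1:  [   0    9  -14 ]
R3 <- R3 - (36/35)*R2:  [    0     0  -8/7 ]
Upper-triangular form:
[ -4     5     -6 ]
[  0  35/4  -25/2 ]
[  0     0   -8/7 ]
det(A) = (-1)^0 * (-4) * (35/4) * (-8/7) = 40  (0 row swaps -> sign +1)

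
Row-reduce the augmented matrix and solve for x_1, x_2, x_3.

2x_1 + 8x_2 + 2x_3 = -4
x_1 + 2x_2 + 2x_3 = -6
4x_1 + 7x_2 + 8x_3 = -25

Forward elimination on [A|b]:
R2 <- R2 - (1/2)*R1:  [  0  -2   1  -4 ]
R3 <- R3 - (2)*R1:  [   0   -9    4  -17 ]
R3 <- R3 - (9/2)*R2:  [    0     0  -1/2     1 ]
Row echelon form:
[ 2   8     2  |  -4 ]
[ 0  -2     1  |  -4 ]
[ 0   0  -1/2  |   1 ]
Back-substitution:
x_3 = (1) / (-1/2) = -2
x_2 = (-4 - (1)*(-2)) / -2 = 1
x_1 = (-4 - (8)*(1) - (2)*(-2)) / 2 = -4

(-4, 1, -2)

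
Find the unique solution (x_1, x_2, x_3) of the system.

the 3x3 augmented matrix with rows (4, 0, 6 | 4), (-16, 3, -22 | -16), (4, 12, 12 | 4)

Forward elimination on [A|b]:
R2 <- R2 - (-4)*R1:  [ 0  3  2  0 ]
R3 <- R3 - (1)*R1:  [  0  12   6   0 ]
R3 <- R3 - (4)*R2:  [  0   0  -2   0 ]
Row echelon form:
[ 4  0   6  |  4 ]
[ 0  3   2  |  0 ]
[ 0  0  -2  |  0 ]
Back-substitution:
x_3 = (0) / -2 = 0
x_2 = (0 - (2)*(0)) / 3 = 0
x_1 = (4 - (6)*(0)) / 4 = 1

(1, 0, 0)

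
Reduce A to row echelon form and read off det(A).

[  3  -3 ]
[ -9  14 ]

Forward elimination:
R2 <- R2 - (-3)*R1:  [ 0  5 ]
Upper-triangular form:
[ 3  -3 ]
[ 0   5 ]
det(A) = (-1)^0 * (3) * (5) = 15  (0 row swaps -> sign +1)

det(A) = 15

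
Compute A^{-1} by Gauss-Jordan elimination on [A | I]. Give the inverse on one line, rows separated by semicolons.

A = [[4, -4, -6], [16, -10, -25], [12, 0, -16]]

inverse = [5/3 -2/3 5/12; -11/24 1/12 1/24; 5/4 -1/2 1/4]

Gauss-Jordan on [A | I]:
R1 <- (1/4)*R1:  [    1    -1  -3/2  |   1/4     0     0 ]
R2 <- R2 - (16)*R1:  [  0   6  -1  |  -4   1   0 ]
R3 <- R3 - (12)*R1:  [  0  12   2  |  -3   0   1 ]
R2 <- (1/6)*R2:  [    0     1  -1/6  |  -2/3   1/6     0 ]
R1 <- R1 - (-1)*R2:  [     1      0   -5/3  |  -5/12    1/6      0 ]
R3 <- R3 - (12)*R2:  [  0   0   4  |   5  -2   1 ]
R3 <- (1/4)*R3:  [    0     0     1  |   5/4  -1/2   1/4 ]
R1 <- R1 - (-5/3)*R3:  [    1     0     0  |   5/3  -2/3  5/12 ]
R2 <- R2 - (-1/6)*R3:  [      0       1       0  |  -11/24    1/12    1/24 ]
Right block of [I | A^{-1}] is the inverse:
[    5/3  -2/3  5/12 ]
[ -11/24  1/12  1/24 ]
[    5/4  -1/2   1/4 ]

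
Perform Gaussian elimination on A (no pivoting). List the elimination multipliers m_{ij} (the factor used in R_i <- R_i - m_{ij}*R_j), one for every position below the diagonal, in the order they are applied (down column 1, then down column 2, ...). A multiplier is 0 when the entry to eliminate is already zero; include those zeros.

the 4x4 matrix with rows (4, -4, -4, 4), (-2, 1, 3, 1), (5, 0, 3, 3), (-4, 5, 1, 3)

multipliers: -1/2, 5/4, -1, -5, -1, -2/13

Forward elimination:
R2 <- R2 - (-1/2)*R1:  [  0  -1   1   3 ]
R3 <- R3 - (5/4)*R1:  [  0   5   8  -2 ]
R4 <- R4 - (-1)*R1:  [  0   1  -3   7 ]
R3 <- R3 - (-5)*R2:  [  0   0  13  13 ]
R4 <- R4 - (-1)*R2:  [  0   0  -2  10 ]
R4 <- R4 - (-2/13)*R3:  [  0   0   0  12 ]
Multipliers (in order of application): m_{21} = -1/2, m_{31} = 5/4, m_{41} = -1, m_{32} = -5, m_{42} = -1, m_{43} = -2/13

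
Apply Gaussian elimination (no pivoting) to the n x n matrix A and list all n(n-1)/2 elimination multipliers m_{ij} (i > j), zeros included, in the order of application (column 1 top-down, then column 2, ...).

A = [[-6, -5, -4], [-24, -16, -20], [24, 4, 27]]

Forward elimination:
R2 <- R2 - (4)*R1:  [  0   4  -4 ]
R3 <- R3 - (-4)*R1:  [   0  -16   11 ]
R3 <- R3 - (-4)*R2:  [  0   0  -5 ]
Multipliers (in order of application): m_{21} = 4, m_{31} = -4, m_{32} = -4

multipliers: 4, -4, -4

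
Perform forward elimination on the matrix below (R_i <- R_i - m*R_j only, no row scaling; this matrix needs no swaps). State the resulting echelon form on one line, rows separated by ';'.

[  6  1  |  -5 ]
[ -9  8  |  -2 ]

Forward elimination:
R2 <- R2 - (-3/2)*R1:  [     0   19/2  -19/2 ]
Row echelon form:
[ 6     1  |     -5 ]
[ 0  19/2  |  -19/2 ]

REF = [6 1 -5; 0 19/2 -19/2]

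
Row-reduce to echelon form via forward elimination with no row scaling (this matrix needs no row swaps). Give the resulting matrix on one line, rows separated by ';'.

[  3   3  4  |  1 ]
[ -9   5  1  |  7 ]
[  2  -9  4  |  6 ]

Forward elimination:
R2 <- R2 - (-3)*R1:  [  0  14  13  10 ]
R3 <- R3 - (2/3)*R1:  [    0   -11   4/3  16/3 ]
R3 <- R3 - (-11/14)*R2:  [      0       0  485/42  277/21 ]
Row echelon form:
[ 3   3       4  |       1 ]
[ 0  14      13  |      10 ]
[ 0   0  485/42  |  277/21 ]

REF = [3 3 4 1; 0 14 13 10; 0 0 485/42 277/21]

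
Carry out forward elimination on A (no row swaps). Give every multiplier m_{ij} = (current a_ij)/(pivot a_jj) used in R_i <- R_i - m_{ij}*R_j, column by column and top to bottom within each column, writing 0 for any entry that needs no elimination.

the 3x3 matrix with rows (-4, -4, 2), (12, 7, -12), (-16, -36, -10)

multipliers: -3, 4, 4

Forward elimination:
R2 <- R2 - (-3)*R1:  [  0  -5  -6 ]
R3 <- R3 - (4)*R1:  [   0  -20  -18 ]
R3 <- R3 - (4)*R2:  [ 0  0  6 ]
Multipliers (in order of application): m_{21} = -3, m_{31} = 4, m_{32} = 4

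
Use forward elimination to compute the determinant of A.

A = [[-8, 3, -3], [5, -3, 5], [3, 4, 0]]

det(A) = 118

Forward elimination:
R2 <- R2 - (-5/8)*R1:  [    0  -9/8  25/8 ]
R3 <- R3 - (-3/8)*R1:  [    0  41/8  -9/8 ]
R3 <- R3 - (-41/9)*R2:  [     0      0  118/9 ]
Upper-triangular form:
[ -8     3     -3 ]
[  0  -9/8   25/8 ]
[  0     0  118/9 ]
det(A) = (-1)^0 * (-8) * (-9/8) * (118/9) = 118  (0 row swaps -> sign +1)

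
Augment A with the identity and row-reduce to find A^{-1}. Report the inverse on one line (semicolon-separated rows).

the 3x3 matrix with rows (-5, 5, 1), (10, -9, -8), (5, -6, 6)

Gauss-Jordan on [A | I]:
R1 <- (1/-5)*R1:  [    1    -1  -1/5  |  -1/5     0     0 ]
R2 <- R2 - (10)*R1:  [  0   1  -6  |   2   1   0 ]
R3 <- R3 - (5)*R1:  [  0  -1   7  |   1   0   1 ]
R1 <- R1 - (-1)*R2:  [     1      0  -31/5  |    9/5      1      0 ]
R3 <- R3 - (-1)*R2:  [ 0  0  1  |  3  1  1 ]
R1 <- R1 - (-31/5)*R3:  [     1      0      0  |  102/5   36/5   31/5 ]
R2 <- R2 - (-6)*R3:  [  0   1   0  |  20   7   6 ]
Right block of [I | A^{-1}] is the inverse:
[ 102/5  36/5  31/5 ]
[    20     7     6 ]
[     3     1     1 ]

inverse = [102/5 36/5 31/5; 20 7 6; 3 1 1]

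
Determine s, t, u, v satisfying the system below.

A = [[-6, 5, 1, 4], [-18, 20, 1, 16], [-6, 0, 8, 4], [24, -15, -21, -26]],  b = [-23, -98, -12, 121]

Forward elimination on [A|b]:
R2 <- R2 - (3)*R1:  [   0    5   -2    4  -29 ]
R3 <- R3 - (1)*R1:  [  0  -5   7   0  11 ]
R4 <- R4 - (-4)*R1:  [   0    5  -17  -10   29 ]
R3 <- R3 - (-1)*R2:  [   0    0    5    4  -18 ]
R4 <- R4 - (1)*R2:  [   0    0  -15  -14   58 ]
R4 <- R4 - (-3)*R3:  [  0   0   0  -2   4 ]
Row echelon form:
[ -6  5   1   4  |  -23 ]
[  0  5  -2   4  |  -29 ]
[  0  0   5   4  |  -18 ]
[  0  0   0  -2  |    4 ]
Back-substitution:
v = (4) / -2 = -2
u = (-18 - (4)*(-2)) / 5 = -2
t = (-29 - (-2)*(-2) - (4)*(-2)) / 5 = -5
s = (-23 - (5)*(-5) - (1)*(-2) - (4)*(-2)) / -6 = -2

(-2, -5, -2, -2)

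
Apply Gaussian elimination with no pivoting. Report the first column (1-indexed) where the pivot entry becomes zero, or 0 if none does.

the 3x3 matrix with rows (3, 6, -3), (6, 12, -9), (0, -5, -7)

first zero-pivot column = 2

Naive forward elimination:
R2 <- R2 - (2)*R1:  [  0   0  -3 ]
Matrix at this point:
[ 3   6  -3 ]
[ 0   0  -3 ]
[ 0  -5  -7 ]
Pivot entry (2,2) is zero but row 3 has -5 in column 2 -> naive elimination stops; a row interchange (e.g. R2 <-> R3) would be required here.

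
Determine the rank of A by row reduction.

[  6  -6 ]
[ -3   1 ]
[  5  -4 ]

Row reduction:
R2 <- R2 - (-1/2)*R1:  [  0  -2 ]
R3 <- R3 - (5/6)*R1:  [ 0  1 ]
R3 <- R3 - (-1/2)*R2:  [ 0  0 ]
Row echelon form:
[ 6  -6 ]
[ 0  -2 ]
[ 0   0 ]
Nonzero rows / pivot columns: 2

rank(A) = 2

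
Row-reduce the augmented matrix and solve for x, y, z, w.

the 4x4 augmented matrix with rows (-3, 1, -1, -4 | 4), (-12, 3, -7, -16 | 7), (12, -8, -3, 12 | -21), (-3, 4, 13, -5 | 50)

Forward elimination on [A|b]:
R2 <- R2 - (4)*R1:  [  0  -1  -3   0  -9 ]
R3 <- R3 - (-4)*R1:  [  0  -4  -7  -4  -5 ]
R4 <- R4 - (1)*R1:  [  0   3  14  -1  46 ]
R3 <- R3 - (4)*R2:  [  0   0   5  -4  31 ]
R4 <- R4 - (-3)*R2:  [  0   0   5  -1  19 ]
R4 <- R4 - (1)*R3:  [   0    0    0    3  -12 ]
Row echelon form:
[ -3   1  -1  -4  |    4 ]
[  0  -1  -3   0  |   -9 ]
[  0   0   5  -4  |   31 ]
[  0   0   0   3  |  -12 ]
Back-substitution:
w = (-12) / 3 = -4
z = (31 - (-4)*(-4)) / 5 = 3
y = (-9 - (-3)*(3)) / -1 = 0
x = (4 - (1)*(0) - (-1)*(3) - (-4)*(-4)) / -3 = 3

(3, 0, 3, -4)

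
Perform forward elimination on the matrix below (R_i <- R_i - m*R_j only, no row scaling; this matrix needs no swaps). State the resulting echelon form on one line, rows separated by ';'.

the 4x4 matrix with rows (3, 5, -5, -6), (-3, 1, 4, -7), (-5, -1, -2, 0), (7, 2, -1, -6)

Forward elimination:
R2 <- R2 - (-1)*R1:  [   0    6   -1  -13 ]
R3 <- R3 - (-5/3)*R1:  [     0   22/3  -31/3    -10 ]
R4 <- R4 - (7/3)*R1:  [     0  -29/3   32/3      8 ]
R3 <- R3 - (11/9)*R2:  [     0      0  -82/9   53/9 ]
R4 <- R4 - (-29/18)*R2:  [       0        0   163/18  -233/18 ]
R4 <- R4 - (-163/164)*R3:  [         0          0          0  -1163/164 ]
Row echelon form:
[ 3  5     -5         -6 ]
[ 0  6     -1        -13 ]
[ 0  0  -82/9       53/9 ]
[ 0  0      0  -1163/164 ]

REF = [3 5 -5 -6; 0 6 -1 -13; 0 0 -82/9 53/9; 0 0 0 -1163/164]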